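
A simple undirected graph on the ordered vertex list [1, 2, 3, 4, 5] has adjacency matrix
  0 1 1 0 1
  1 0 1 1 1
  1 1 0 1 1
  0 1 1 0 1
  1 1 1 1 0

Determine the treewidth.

A width-3 tree decomposition is:
Bags: B1 = {2, 3, 4, 5}  B2 = {1, 2, 3, 5}
Tree: B1–B2
The largest bag has 4 vertices, giving width 3; this decomposition certifies tw(G) ≤ 3. Conversely, {1, 2, 3, 5} is a clique of size 4, and the vertices of any clique must share a bag in every tree decomposition; so some bag has ≥ 4 vertices and tw(G) ≥ 3. The upper and lower bounds meet at 3, so that is the treewidth.

3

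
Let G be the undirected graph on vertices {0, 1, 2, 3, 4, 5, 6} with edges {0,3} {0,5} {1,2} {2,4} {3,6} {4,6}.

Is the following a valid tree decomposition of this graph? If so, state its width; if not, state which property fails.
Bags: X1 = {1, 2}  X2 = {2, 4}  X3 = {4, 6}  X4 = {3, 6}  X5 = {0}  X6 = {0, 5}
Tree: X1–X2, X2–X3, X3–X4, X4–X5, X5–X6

A tree decomposition must satisfy three properties: every vertex lies in some bag; for every edge, both endpoints lie together in some bag; and for every vertex, the bags containing it form a connected subtree. Here edge (3,0) lies in no bag, so the decomposition is invalid.

No — edge (3,0) lies in no bag.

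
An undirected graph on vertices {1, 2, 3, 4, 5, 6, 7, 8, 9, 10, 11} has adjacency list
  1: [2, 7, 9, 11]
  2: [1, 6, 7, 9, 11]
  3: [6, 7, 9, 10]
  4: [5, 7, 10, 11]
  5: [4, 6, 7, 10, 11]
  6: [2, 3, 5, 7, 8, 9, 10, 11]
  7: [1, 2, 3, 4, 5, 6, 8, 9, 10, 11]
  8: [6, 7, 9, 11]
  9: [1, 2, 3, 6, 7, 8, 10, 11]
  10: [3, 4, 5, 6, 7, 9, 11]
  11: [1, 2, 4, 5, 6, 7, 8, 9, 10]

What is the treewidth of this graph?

4

A width-4 tree decomposition is:
Bags: B1 = {6, 7, 9, 10, 11}  B2 = {5, 6, 7, 10, 11}  B3 = {2, 6, 7, 9, 11}  B4 = {3, 6, 7, 9, 10}  B5 = {1, 2, 7, 9, 11}  B6 = {6, 7, 8, 9, 11}  B7 = {4, 5, 7, 10, 11}
Tree: B1–B2, B1–B3, B1–B4, B3–B5, B1–B6, B2–B7
Every bag has size at most 5, so the width is 5 − 1 = 4 and tw(G) ≤ 4. On the other hand G contains the 5-clique {1, 2, 7, 9, 11}. A clique must lie in a single bag of any decomposition, so no decomposition can have width below 4. Therefore the treewidth is 4.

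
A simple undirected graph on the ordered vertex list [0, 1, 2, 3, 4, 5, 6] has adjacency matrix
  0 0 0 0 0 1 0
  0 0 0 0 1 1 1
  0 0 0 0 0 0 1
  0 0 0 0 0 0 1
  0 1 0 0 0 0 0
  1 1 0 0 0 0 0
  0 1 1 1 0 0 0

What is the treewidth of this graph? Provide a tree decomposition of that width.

Treewidth 1.
One such decomposition:
Bags: B1 = {1, 6}  B2 = {1, 5}  B3 = {3, 6}  B4 = {2, 6}  B5 = {0, 5}  B6 = {1, 4}
Tree: B1–B2, B1–B3, B3–B4, B2–B5, B2–B6

Every bag has size at most 2, so the width is 2 − 1 = 1 and tw(G) ≤ 1. Any graph with an edge has treewidth ≥ 1, and G has the edge 1–6. Hence tw(G) = 1 exactly.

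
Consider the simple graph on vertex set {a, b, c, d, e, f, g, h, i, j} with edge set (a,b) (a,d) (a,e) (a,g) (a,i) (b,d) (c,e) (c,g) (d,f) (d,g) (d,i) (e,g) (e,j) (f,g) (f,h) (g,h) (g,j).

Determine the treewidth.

A width-2 tree decomposition is:
Bags: B1 = {a, d, g}  B2 = {d, f, g}  B3 = {f, g, h}  B4 = {a, e, g}  B5 = {a, b, d}  B6 = {c, e, g}  B7 = {a, d, i}  B8 = {e, g, j}
Tree: B1–B2, B2–B3, B1–B4, B1–B5, B4–B6, B1–B7, B4–B8
Every bag has size at most 3, so the width is 3 − 1 = 2 and tw(G) ≤ 2. For the lower bound, the 3 vertices {d, f, g} are pairwise adjacent, and any tree decomposition puts a clique entirely inside one bag — forcing width ≥ 2. Hence tw(G) = 2 exactly.

2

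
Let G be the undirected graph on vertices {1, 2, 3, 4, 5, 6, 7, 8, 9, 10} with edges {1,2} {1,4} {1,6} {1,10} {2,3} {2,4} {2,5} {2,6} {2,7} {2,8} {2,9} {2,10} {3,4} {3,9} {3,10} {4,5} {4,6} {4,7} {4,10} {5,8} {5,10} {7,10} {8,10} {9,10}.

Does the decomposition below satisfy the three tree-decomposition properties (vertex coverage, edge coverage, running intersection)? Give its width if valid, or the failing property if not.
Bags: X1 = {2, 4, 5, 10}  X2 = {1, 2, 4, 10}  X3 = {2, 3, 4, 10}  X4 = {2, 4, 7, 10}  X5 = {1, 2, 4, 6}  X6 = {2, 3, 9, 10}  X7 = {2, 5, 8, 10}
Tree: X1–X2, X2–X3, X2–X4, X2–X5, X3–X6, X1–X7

Yes; width 3.

Checking the three conditions: (i) the bags cover all of {1, 2, 3, 4, 5, 6, 7, 8, 9, 10}; (ii) for each edge, some bag contains both endpoints; (iii) the bags containing any fixed vertex form a subtree. All hold, so the decomposition is valid with width 4 − 1 = 3.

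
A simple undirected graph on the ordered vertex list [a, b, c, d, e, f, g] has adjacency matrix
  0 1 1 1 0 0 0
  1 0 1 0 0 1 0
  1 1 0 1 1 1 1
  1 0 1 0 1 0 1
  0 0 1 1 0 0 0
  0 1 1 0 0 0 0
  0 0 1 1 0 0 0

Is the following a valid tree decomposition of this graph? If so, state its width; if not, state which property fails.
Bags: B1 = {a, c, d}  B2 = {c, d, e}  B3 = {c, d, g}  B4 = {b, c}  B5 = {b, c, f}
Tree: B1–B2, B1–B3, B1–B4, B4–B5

A tree decomposition must satisfy three properties: every vertex lies in some bag; for every edge, both endpoints lie together in some bag; and for every vertex, the bags containing it form a connected subtree. Here edge (a,b) lies in no bag, so the decomposition is invalid.

No — edge (a,b) lies in no bag.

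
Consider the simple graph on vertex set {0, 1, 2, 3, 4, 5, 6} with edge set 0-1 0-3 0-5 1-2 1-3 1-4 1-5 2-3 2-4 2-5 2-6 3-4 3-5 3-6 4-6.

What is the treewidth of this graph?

3

A width-3 tree decomposition is:
Bags: B1 = {0, 1, 3, 5}  B2 = {1, 2, 3, 5}  B3 = {1, 2, 3, 4}  B4 = {2, 3, 4, 6}
Tree: B1–B2, B2–B3, B3–B4
Each bag holds 4 vertices, so the decomposition has width 3, which upper-bounds the treewidth. For the lower bound, the 4 vertices {0, 1, 3, 5} are pairwise adjacent, and any tree decomposition puts a clique entirely inside one bag — forcing width ≥ 3. The upper and lower bounds meet at 3, so that is the treewidth.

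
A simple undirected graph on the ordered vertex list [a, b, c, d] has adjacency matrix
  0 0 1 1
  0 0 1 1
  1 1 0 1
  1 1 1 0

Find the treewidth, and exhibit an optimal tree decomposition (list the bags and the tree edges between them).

Treewidth 2.
One optimal decomposition is:
Bags: B1 = {a, c, d}  B2 = {b, c, d}
Tree: B1–B2

The largest bag has 3 vertices, giving width 2; this decomposition certifies tw(G) ≤ 2. On the other hand G contains the 3-clique {a, c, d}. A clique must lie in a single bag of any decomposition, so no decomposition can have width below 2. Combining the bounds, tw(G) = 2.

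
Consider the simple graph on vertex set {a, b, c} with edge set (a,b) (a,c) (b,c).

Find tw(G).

A width-2 tree decomposition is:
Bags: B1 = {a, b, c}
Tree: (single bag)
With just one bag of size 3, the width is 3 − 1 = 2, so tw(G) ≤ 2. Conversely, {a, b, c} is a clique of size 3, and the vertices of any clique must share a bag in every tree decomposition; so some bag has ≥ 3 vertices and tw(G) ≥ 2. The upper and lower bounds meet at 2, so that is the treewidth.

2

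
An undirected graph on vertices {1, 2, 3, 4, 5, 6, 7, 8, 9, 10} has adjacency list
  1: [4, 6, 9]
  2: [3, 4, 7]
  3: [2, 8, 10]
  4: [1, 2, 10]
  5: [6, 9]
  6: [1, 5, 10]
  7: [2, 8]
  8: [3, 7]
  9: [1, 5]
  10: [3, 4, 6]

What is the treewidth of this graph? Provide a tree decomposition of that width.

Treewidth 2.
One such decomposition:
Bags: B1 = {1, 5, 9}  B2 = {1, 5, 6}  B3 = {1, 4, 6}  B4 = {4, 6, 10}  B5 = {2, 4, 10}  B6 = {2, 3, 10}  B7 = {2, 3, 7}  B8 = {3, 7, 8}
Tree: B1–B2, B2–B3, B3–B4, B4–B5, B5–B6, B6–B7, B7–B8

Every bag has size at most 3, so the width is 3 − 1 = 2 and tw(G) ≤ 2. Since 9–5–6–1–9 is a cycle in G, G is not acyclic. Forests are exactly the graphs of treewidth ≤ 1, so tw(G) ≥ 2. Combining the bounds, tw(G) = 2.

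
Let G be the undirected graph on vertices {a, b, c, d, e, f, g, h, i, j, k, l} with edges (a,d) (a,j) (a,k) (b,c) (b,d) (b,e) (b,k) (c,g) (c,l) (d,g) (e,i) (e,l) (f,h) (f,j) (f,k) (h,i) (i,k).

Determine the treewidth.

3

A width-3 tree decomposition is:
Bags: B1 = {c, d, g, l}  B2 = {b, c, d, l}  B3 = {b, d, e, l}  B4 = {a, b, d, e}  B5 = {a, b, e, k}  B6 = {a, e, i, k}  B7 = {a, i, j, k}  B8 = {f, i, j, k}  B9 = {f, h, i, j}
Tree: B1–B2, B2–B3, B3–B4, B4–B5, B5–B6, B6–B7, B7–B8, B8–B9
The largest bag has 4 vertices, giving width 3; this decomposition certifies tw(G) ≤ 3. For the lower bound: the 4 vertex sets {c,g,l}, {d}, {b}, {a,e,i,k} are disjoint, each induces a connected subgraph, and every pair is joined by at least one edge of G. Contracting each set to a single vertex therefore yields K_{4} as a minor, and since treewidth is minor-monotone, tw(G) ≥ tw(K_{4}) = 3. The upper and lower bounds meet at 3, so that is the treewidth.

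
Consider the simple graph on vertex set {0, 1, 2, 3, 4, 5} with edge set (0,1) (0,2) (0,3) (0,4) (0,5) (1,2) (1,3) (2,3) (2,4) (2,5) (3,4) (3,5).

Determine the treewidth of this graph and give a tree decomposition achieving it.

The largest bag has 4 vertices, giving width 3; this decomposition certifies tw(G) ≤ 3. On the other hand G contains the 4-clique {0, 1, 2, 3}. A clique must lie in a single bag of any decomposition, so no decomposition can have width below 3. Combining the bounds, tw(G) = 3.

Treewidth 3.
Bags: B1 = {0, 1, 2, 3}  B2 = {0, 2, 3, 4}  B3 = {0, 2, 3, 5}
Tree: B1–B2, B1–B3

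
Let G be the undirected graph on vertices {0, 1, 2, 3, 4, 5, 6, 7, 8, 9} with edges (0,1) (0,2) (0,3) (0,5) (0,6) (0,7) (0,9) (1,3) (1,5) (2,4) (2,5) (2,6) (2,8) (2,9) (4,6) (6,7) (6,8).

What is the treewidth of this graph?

A width-2 tree decomposition is:
Bags: B1 = {0, 2, 6}  B2 = {0, 6, 7}  B3 = {0, 2, 5}  B4 = {2, 4, 6}  B5 = {0, 1, 5}  B6 = {2, 6, 8}  B7 = {0, 2, 9}  B8 = {0, 1, 3}
Tree: B1–B2, B1–B3, B1–B4, B3–B5, B1–B6, B1–B7, B5–B8
Each bag holds 3 vertices, so the decomposition has width 2, which upper-bounds the treewidth. On the other hand G contains the 3-clique {0, 1, 3}. A clique must lie in a single bag of any decomposition, so no decomposition can have width below 2. The upper and lower bounds meet at 2, so that is the treewidth.

2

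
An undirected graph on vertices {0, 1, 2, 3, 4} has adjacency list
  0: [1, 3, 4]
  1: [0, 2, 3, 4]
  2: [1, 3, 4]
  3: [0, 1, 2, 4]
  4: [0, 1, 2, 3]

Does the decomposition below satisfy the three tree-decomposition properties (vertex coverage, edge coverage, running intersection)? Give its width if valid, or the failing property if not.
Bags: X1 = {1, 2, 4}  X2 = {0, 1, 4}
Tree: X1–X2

No — vertex 3 appears in no bag.

A tree decomposition must satisfy three properties: every vertex lies in some bag; for every edge, both endpoints lie together in some bag; and for every vertex, the bags containing it form a connected subtree. Here vertex 3 appears in no bag, so the decomposition is invalid.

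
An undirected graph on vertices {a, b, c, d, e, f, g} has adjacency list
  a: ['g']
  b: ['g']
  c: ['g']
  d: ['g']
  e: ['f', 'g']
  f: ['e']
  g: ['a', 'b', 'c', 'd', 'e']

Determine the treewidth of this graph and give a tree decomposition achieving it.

Every bag has size at most 2, so the width is 2 − 1 = 1 and tw(G) ≤ 1. Any graph with an edge has treewidth ≥ 1, and G has the edge g–b. Hence tw(G) = 1 exactly.

Treewidth 1.
One optimal decomposition is:
Bags: B1 = {b, g}  B2 = {d, g}  B3 = {e, g}  B4 = {c, g}  B5 = {a, g}  B6 = {e, f}
Tree: B1–B2, B2–B3, B3–B4, B1–B5, B3–B6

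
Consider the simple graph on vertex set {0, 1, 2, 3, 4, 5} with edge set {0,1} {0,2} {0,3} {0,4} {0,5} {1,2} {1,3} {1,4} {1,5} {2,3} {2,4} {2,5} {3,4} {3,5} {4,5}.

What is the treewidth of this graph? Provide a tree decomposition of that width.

A single bag containing all 6 vertices is trivially a valid decomposition of width 5. For the lower bound, the 6 vertices {0, 1, 2, 3, 4, 5} are pairwise adjacent, and any tree decomposition puts a clique entirely inside one bag — forcing width ≥ 5. Combining the bounds, tw(G) = 5.

Treewidth 5.
Bags: B1 = {0, 1, 2, 3, 4, 5}
Tree: (single bag)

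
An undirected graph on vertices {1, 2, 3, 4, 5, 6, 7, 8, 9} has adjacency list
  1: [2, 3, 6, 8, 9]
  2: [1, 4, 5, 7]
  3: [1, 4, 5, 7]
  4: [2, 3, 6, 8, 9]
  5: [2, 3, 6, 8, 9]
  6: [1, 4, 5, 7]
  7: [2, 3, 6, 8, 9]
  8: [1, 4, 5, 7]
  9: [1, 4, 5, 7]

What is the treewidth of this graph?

A width-4 tree decomposition is:
Bags: B1 = {1, 2, 4, 5, 7}  B2 = {1, 3, 4, 5, 7}  B3 = {1, 4, 5, 7, 9}  B4 = {1, 4, 5, 6, 7}  B5 = {1, 4, 5, 7, 8}
Tree: B1–B2, B2–B3, B3–B4, B4–B5
The largest bag has 5 vertices, giving width 4; this decomposition certifies tw(G) ≤ 4. For the lower bound: the 5 vertex sets {2,5}, {3,4}, {7,9}, {1}, {6} are disjoint, each induces a connected subgraph, and every pair is joined by at least one edge of G. Contracting each set to a single vertex therefore yields K_{5} as a minor, and since treewidth is minor-monotone, tw(G) ≥ tw(K_{5}) = 4. Combining the bounds, tw(G) = 4.

4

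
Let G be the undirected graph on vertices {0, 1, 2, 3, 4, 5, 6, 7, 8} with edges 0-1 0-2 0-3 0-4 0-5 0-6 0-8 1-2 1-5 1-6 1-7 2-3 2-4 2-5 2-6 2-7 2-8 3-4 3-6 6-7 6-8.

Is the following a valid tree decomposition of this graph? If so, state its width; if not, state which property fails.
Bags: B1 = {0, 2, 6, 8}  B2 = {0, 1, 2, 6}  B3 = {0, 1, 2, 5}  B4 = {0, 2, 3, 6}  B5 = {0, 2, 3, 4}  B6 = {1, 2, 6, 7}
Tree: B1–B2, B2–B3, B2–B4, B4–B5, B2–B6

Vertex coverage: the bags together contain {0, 1, 2, 3, 4, 5, 6, 7, 8}, the full vertex set. Edge coverage: each edge of G has both endpoints in at least one bag. Running intersection: for every vertex, the bags containing it form a connected subtree. All three properties hold, so this is a valid tree decomposition of width max|bag| − 1 = 3, and hence tw(G) ≤ 3.

Yes; width 3.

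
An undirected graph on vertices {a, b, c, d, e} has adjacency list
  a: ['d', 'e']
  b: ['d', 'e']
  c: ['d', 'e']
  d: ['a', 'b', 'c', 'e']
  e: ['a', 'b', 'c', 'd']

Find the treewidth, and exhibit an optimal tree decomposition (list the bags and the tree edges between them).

Treewidth 2.
Bags: B1 = {c, d, e}  B2 = {b, d, e}  B3 = {a, d, e}
Tree: B1–B2, B1–B3

Every bag has size at most 3, so the width is 3 − 1 = 2 and tw(G) ≤ 2. For the lower bound, the 3 vertices {c, d, e} are pairwise adjacent, and any tree decomposition puts a clique entirely inside one bag — forcing width ≥ 2. Combining the bounds, tw(G) = 2.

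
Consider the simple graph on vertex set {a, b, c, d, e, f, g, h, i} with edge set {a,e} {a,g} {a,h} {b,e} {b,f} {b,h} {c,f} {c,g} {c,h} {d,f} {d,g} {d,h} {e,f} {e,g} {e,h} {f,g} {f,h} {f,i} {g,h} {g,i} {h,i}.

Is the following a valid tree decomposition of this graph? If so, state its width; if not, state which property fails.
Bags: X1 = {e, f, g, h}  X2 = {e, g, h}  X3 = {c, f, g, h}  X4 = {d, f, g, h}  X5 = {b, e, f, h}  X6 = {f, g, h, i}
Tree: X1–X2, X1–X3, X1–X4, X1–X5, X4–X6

No — vertex a appears in no bag.

A tree decomposition must satisfy three properties: every vertex lies in some bag; for every edge, both endpoints lie together in some bag; and for every vertex, the bags containing it form a connected subtree. Here vertex a appears in no bag, so the decomposition is invalid.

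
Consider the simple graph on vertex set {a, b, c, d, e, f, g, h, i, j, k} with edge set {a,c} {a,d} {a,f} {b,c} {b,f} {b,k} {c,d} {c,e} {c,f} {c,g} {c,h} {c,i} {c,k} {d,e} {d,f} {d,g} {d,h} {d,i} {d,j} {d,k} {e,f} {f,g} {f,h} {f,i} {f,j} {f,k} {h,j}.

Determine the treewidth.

A width-3 tree decomposition is:
Bags: B1 = {c, d, f, i}  B2 = {a, c, d, f}  B3 = {c, d, f, k}  B4 = {c, d, f, h}  B5 = {c, d, f, g}  B6 = {c, d, e, f}  B7 = {b, c, f, k}  B8 = {d, f, h, j}
Tree: B1–B2, B1–B3, B2–B4, B4–B5, B2–B6, B3–B7, B4–B8
Each bag holds 4 vertices, so the decomposition has width 3, which upper-bounds the treewidth. On the other hand G contains the 4-clique {d, f, h, j}. A clique must lie in a single bag of any decomposition, so no decomposition can have width below 3. The upper and lower bounds meet at 3, so that is the treewidth.

3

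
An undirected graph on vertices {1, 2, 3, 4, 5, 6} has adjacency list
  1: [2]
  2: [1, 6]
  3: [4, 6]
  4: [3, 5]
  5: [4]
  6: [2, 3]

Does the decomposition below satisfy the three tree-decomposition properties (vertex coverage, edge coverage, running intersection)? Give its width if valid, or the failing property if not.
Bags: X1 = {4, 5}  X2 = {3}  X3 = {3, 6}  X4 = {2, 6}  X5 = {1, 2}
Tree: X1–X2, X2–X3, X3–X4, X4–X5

A tree decomposition must satisfy three properties: every vertex lies in some bag; for every edge, both endpoints lie together in some bag; and for every vertex, the bags containing it form a connected subtree. Here edge (4,3) lies in no bag, so the decomposition is invalid.

No — edge (4,3) lies in no bag.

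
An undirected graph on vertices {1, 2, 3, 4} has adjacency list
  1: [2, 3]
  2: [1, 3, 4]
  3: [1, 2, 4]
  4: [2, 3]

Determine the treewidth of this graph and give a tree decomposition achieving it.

Treewidth 2.
One optimal decomposition is:
Bags: B1 = {1, 2, 3}  B2 = {2, 3, 4}
Tree: B1–B2

Each bag holds 3 vertices, so the decomposition has width 2, which upper-bounds the treewidth. For the lower bound, the 3 vertices {1, 2, 3} are pairwise adjacent, and any tree decomposition puts a clique entirely inside one bag — forcing width ≥ 2. Therefore the treewidth is 2.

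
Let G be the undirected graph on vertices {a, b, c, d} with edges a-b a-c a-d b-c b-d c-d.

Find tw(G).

3

A width-3 tree decomposition is:
Bags: B1 = {a, b, c, d}
Tree: (single bag)
With just one bag of size 4, the width is 4 − 1 = 3, so tw(G) ≤ 3. For the lower bound, the 4 vertices {a, b, c, d} are pairwise adjacent, and any tree decomposition puts a clique entirely inside one bag — forcing width ≥ 3. Hence tw(G) = 3 exactly.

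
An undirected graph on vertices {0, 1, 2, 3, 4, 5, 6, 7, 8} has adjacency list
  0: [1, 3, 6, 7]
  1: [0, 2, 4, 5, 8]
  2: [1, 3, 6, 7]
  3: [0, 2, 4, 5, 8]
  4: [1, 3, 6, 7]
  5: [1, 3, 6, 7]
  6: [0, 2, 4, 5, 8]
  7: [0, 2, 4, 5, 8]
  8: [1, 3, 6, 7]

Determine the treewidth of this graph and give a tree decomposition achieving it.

Treewidth 4.
One such decomposition:
Bags: B1 = {0, 1, 3, 6, 7}  B2 = {1, 2, 3, 6, 7}  B3 = {1, 3, 6, 7, 8}  B4 = {1, 3, 5, 6, 7}  B5 = {1, 3, 4, 6, 7}
Tree: B1–B2, B2–B3, B3–B4, B4–B5

Each bag holds 5 vertices, so the decomposition has width 4, which upper-bounds the treewidth. For the lower bound: the 5 vertex sets {0,6}, {2,7}, {3,8}, {1}, {5} are disjoint, each induces a connected subgraph, and every pair is joined by at least one edge of G. Contracting each set to a single vertex therefore yields K_{5} as a minor, and since treewidth is minor-monotone, tw(G) ≥ tw(K_{5}) = 4. The upper and lower bounds meet at 4, so that is the treewidth.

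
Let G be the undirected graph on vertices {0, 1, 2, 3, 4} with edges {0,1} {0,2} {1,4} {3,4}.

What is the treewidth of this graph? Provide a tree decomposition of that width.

The largest bag has 2 vertices, giving width 1; this decomposition certifies tw(G) ≤ 1. Any graph with an edge has treewidth ≥ 1, and G has the edge 3–4. The upper and lower bounds meet at 1, so that is the treewidth.

Treewidth 1.
Bags: B1 = {3, 4}  B2 = {1, 4}  B3 = {0, 1}  B4 = {0, 2}
Tree: B1–B2, B2–B3, B3–B4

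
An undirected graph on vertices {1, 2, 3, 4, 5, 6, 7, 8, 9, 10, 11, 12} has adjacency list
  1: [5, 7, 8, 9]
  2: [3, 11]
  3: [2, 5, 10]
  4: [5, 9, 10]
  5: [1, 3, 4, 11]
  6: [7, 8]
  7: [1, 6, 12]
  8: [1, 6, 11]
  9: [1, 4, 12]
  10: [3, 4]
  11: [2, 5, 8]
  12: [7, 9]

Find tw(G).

3

A width-3 tree decomposition is:
Bags: B1 = {6, 7, 8, 12}  B2 = {1, 7, 8, 12}  B3 = {1, 8, 9, 12}  B4 = {1, 8, 9, 11}  B5 = {1, 5, 9, 11}  B6 = {4, 5, 9, 11}  B7 = {2, 4, 5, 11}  B8 = {2, 3, 4, 5}  B9 = {2, 3, 4, 10}
Tree: B1–B2, B2–B3, B3–B4, B4–B5, B5–B6, B6–B7, B7–B8, B8–B9
Each bag holds 4 vertices, so the decomposition has width 3, which upper-bounds the treewidth. For the lower bound: the 4 vertex sets {6,7,12}, {8}, {1}, {4,5,9,11} are disjoint, each induces a connected subgraph, and every pair is joined by at least one edge of G. Contracting each set to a single vertex therefore yields K_{4} as a minor, and since treewidth is minor-monotone, tw(G) ≥ tw(K_{4}) = 3. Therefore the treewidth is 3.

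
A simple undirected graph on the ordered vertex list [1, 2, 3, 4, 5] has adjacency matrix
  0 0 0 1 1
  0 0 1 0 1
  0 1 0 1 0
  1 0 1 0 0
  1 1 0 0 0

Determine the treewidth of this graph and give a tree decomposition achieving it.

Each bag holds 3 vertices, so the decomposition has width 2, which upper-bounds the treewidth. For the lower bound, G contains the cycle 2–3–4–1–5–2, so G is not a forest; only forests have treewidth ≤ 1, hence tw(G) ≥ 2. Combining the bounds, tw(G) = 2.

Treewidth 2.
One such decomposition:
Bags: B1 = {2, 3, 4}  B2 = {1, 2, 4}  B3 = {1, 2, 5}
Tree: B1–B2, B2–B3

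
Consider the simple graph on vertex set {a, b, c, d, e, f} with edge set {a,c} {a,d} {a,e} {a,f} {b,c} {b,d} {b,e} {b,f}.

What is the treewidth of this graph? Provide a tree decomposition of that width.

Treewidth 2.
One optimal decomposition is:
Bags: B1 = {a, b, c}  B2 = {a, b, d}  B3 = {a, b, e}  B4 = {a, b, f}
Tree: B1–B2, B2–B3, B3–B4

Every bag has size at most 3, so the width is 3 − 1 = 2 and tw(G) ≤ 2. The edges c–a–d–b–c form a cycle, so G is not a tree and its treewidth is at least 2. Therefore the treewidth is 2.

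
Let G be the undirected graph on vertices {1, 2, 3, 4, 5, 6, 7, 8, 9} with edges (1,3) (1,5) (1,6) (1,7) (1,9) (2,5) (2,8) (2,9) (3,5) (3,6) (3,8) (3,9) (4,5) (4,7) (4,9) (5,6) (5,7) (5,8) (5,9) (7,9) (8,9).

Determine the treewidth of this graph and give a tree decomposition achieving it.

The largest bag has 4 vertices, giving width 3; this decomposition certifies tw(G) ≤ 3. On the other hand G contains the 4-clique {2, 5, 8, 9}. A clique must lie in a single bag of any decomposition, so no decomposition can have width below 3. Hence tw(G) = 3 exactly.

Treewidth 3.
One such decomposition:
Bags: B1 = {1, 5, 7, 9}  B2 = {1, 3, 5, 9}  B3 = {4, 5, 7, 9}  B4 = {1, 3, 5, 6}  B5 = {3, 5, 8, 9}  B6 = {2, 5, 8, 9}
Tree: B1–B2, B1–B3, B2–B4, B2–B5, B5–B6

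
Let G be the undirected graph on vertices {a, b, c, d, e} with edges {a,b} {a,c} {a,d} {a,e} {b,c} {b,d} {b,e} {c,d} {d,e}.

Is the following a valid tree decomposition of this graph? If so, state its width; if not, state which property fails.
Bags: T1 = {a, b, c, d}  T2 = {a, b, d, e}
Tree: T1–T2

Yes; width 3.

Vertex coverage: the bags together contain {a, b, c, d, e}, the full vertex set. Edge coverage: each edge of G has both endpoints in at least one bag. Running intersection: for every vertex, the bags containing it form a connected subtree. All three properties hold, so this is a valid tree decomposition of width max|bag| − 1 = 3, and hence tw(G) ≤ 3.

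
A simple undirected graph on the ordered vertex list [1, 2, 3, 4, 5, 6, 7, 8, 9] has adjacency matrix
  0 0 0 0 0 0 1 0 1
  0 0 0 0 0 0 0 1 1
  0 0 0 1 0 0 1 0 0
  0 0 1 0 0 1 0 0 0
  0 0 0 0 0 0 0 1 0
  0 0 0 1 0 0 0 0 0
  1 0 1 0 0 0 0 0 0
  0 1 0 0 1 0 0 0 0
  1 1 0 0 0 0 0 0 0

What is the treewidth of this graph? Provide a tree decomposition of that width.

Treewidth 1.
Bags: B1 = {5, 8}  B2 = {2, 8}  B3 = {2, 9}  B4 = {1, 9}  B5 = {1, 7}  B6 = {3, 7}  B7 = {3, 4}  B8 = {4, 6}
Tree: B1–B2, B2–B3, B3–B4, B4–B5, B5–B6, B6–B7, B7–B8

Every bag has size at most 2, so the width is 2 − 1 = 1 and tw(G) ≤ 1. G has an edge, so its treewidth is at least 1. Combining the bounds, tw(G) = 1.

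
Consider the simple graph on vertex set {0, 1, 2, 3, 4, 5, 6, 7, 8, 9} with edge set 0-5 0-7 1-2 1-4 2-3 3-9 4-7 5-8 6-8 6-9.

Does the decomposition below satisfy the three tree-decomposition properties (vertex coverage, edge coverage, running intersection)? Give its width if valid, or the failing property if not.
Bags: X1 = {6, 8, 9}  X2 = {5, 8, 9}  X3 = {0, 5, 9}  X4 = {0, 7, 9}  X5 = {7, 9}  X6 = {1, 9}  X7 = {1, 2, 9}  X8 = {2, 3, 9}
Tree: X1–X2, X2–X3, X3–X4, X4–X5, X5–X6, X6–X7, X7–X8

No — vertex 4 appears in no bag.

A tree decomposition must satisfy three properties: every vertex lies in some bag; for every edge, both endpoints lie together in some bag; and for every vertex, the bags containing it form a connected subtree. Here vertex 4 appears in no bag, so the decomposition is invalid.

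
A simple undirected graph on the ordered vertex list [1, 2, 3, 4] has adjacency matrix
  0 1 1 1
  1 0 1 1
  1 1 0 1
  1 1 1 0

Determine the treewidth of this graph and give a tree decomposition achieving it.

A single bag containing all 4 vertices is trivially a valid decomposition of width 3. For the lower bound, the 4 vertices {1, 2, 3, 4} are pairwise adjacent, and any tree decomposition puts a clique entirely inside one bag — forcing width ≥ 3. The upper and lower bounds meet at 3, so that is the treewidth.

Treewidth 3.
Bags: B1 = {1, 2, 3, 4}
Tree: (single bag)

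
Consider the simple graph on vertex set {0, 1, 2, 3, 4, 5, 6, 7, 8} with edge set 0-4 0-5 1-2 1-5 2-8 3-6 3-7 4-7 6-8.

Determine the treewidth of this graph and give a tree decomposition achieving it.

Treewidth 2.
Bags: B1 = {0, 4, 7}  B2 = {0, 5, 7}  B3 = {1, 5, 7}  B4 = {1, 2, 7}  B5 = {2, 7, 8}  B6 = {6, 7, 8}  B7 = {3, 6, 7}
Tree: B1–B2, B2–B3, B3–B4, B4–B5, B5–B6, B6–B7

Every bag has size at most 3, so the width is 3 − 1 = 2 and tw(G) ≤ 2. Since 7–4–0–5–1–2–8–6–3–7 is a cycle in G, G is not acyclic. Forests are exactly the graphs of treewidth ≤ 1, so tw(G) ≥ 2. Combining the bounds, tw(G) = 2.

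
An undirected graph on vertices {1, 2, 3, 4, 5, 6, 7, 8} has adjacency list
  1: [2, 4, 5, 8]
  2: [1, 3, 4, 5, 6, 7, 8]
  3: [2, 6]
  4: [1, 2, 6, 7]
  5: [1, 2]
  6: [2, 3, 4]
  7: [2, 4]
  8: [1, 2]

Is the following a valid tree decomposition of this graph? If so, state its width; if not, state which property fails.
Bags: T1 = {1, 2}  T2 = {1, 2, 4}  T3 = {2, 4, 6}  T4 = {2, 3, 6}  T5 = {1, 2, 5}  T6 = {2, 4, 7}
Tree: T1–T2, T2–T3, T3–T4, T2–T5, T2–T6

A tree decomposition must satisfy three properties: every vertex lies in some bag; for every edge, both endpoints lie together in some bag; and for every vertex, the bags containing it form a connected subtree. Here vertex 8 appears in no bag, so the decomposition is invalid.

No — vertex 8 appears in no bag.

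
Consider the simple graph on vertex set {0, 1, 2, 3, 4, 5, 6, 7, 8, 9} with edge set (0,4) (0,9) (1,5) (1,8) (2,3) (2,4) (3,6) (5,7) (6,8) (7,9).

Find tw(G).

2

A width-2 tree decomposition is:
Bags: B1 = {0, 2, 4}  B2 = {0, 2, 3}  B3 = {0, 3, 6}  B4 = {0, 6, 8}  B5 = {0, 1, 8}  B6 = {0, 1, 5}  B7 = {0, 5, 7}  B8 = {0, 7, 9}
Tree: B1–B2, B2–B3, B3–B4, B4–B5, B5–B6, B6–B7, B7–B8
The largest bag has 3 vertices, giving width 2; this decomposition certifies tw(G) ≤ 2. Since 0–4–2–3–6–8–1–5–7–9–0 is a cycle in G, G is not acyclic. Forests are exactly the graphs of treewidth ≤ 1, so tw(G) ≥ 2. The upper and lower bounds meet at 2, so that is the treewidth.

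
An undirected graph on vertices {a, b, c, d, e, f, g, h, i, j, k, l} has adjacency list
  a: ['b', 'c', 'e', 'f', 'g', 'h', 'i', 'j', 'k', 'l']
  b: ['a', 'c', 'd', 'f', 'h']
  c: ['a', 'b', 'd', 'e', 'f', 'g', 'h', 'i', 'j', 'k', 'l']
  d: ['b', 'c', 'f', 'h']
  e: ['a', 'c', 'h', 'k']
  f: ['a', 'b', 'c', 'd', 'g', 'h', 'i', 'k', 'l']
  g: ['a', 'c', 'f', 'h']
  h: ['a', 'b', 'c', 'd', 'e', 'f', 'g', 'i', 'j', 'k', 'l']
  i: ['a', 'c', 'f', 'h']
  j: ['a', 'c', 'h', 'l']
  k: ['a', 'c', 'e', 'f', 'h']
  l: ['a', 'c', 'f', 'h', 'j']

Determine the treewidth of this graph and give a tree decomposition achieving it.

The largest bag has 5 vertices, giving width 4; this decomposition certifies tw(G) ≤ 4. On the other hand G contains the 5-clique {b, c, d, f, h}. A clique must lie in a single bag of any decomposition, so no decomposition can have width below 4. Combining the bounds, tw(G) = 4.

Treewidth 4.
One such decomposition:
Bags: B1 = {a, c, f, h, i}  B2 = {a, c, f, h, l}  B3 = {a, c, f, h, k}  B4 = {a, c, h, j, l}  B5 = {a, c, f, g, h}  B6 = {a, c, e, h, k}  B7 = {a, b, c, f, h}  B8 = {b, c, d, f, h}
Tree: B1–B2, B1–B3, B2–B4, B2–B5, B3–B6, B2–B7, B7–B8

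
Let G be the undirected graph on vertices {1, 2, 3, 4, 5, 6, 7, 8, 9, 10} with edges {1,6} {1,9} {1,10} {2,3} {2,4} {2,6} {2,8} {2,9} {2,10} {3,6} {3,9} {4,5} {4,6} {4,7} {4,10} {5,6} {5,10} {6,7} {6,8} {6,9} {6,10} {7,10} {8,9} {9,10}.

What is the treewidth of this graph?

3

A width-3 tree decomposition is:
Bags: B1 = {1, 6, 9, 10}  B2 = {2, 6, 9, 10}  B3 = {2, 6, 8, 9}  B4 = {2, 4, 6, 10}  B5 = {2, 3, 6, 9}  B6 = {4, 6, 7, 10}  B7 = {4, 5, 6, 10}
Tree: B1–B2, B2–B3, B2–B4, B2–B5, B4–B6, B4–B7
The largest bag has 4 vertices, giving width 3; this decomposition certifies tw(G) ≤ 3. Conversely, {2, 6, 8, 9} is a clique of size 4, and the vertices of any clique must share a bag in every tree decomposition; so some bag has ≥ 4 vertices and tw(G) ≥ 3. Combining the bounds, tw(G) = 3.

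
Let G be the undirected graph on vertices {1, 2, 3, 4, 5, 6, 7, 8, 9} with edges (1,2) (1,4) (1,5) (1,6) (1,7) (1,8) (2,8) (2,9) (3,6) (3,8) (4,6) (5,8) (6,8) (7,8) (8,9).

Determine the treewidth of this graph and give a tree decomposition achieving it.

Every bag has size at most 3, so the width is 3 − 1 = 2 and tw(G) ≤ 2. For the lower bound, the 3 vertices {1, 2, 8} are pairwise adjacent, and any tree decomposition puts a clique entirely inside one bag — forcing width ≥ 2. Therefore the treewidth is 2.

Treewidth 2.
Bags: B1 = {1, 5, 8}  B2 = {1, 2, 8}  B3 = {1, 6, 8}  B4 = {1, 4, 6}  B5 = {1, 7, 8}  B6 = {3, 6, 8}  B7 = {2, 8, 9}
Tree: B1–B2, B1–B3, B3–B4, B3–B5, B3–B6, B2–B7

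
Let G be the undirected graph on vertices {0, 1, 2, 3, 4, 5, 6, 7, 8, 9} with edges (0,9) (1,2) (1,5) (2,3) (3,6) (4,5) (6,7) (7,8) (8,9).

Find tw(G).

A width-1 tree decomposition is:
Bags: B1 = {0, 9}  B2 = {8, 9}  B3 = {7, 8}  B4 = {6, 7}  B5 = {3, 6}  B6 = {2, 3}  B7 = {1, 2}  B8 = {1, 5}  B9 = {4, 5}
Tree: B1–B2, B2–B3, B3–B4, B4–B5, B5–B6, B6–B7, B7–B8, B8–B9
Each bag holds 2 vertices, so the decomposition has width 1, which upper-bounds the treewidth. Any graph with an edge has treewidth ≥ 1, and G has the edge 0–9. Combining the bounds, tw(G) = 1.

1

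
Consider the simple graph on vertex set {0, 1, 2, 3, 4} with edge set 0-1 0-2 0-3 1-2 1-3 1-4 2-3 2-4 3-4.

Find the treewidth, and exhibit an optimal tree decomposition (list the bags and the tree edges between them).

Treewidth 3.
One such decomposition:
Bags: B1 = {0, 1, 2, 3}  B2 = {1, 2, 3, 4}
Tree: B1–B2

Every bag has size at most 4, so the width is 4 − 1 = 3 and tw(G) ≤ 3. Conversely, {0, 1, 2, 3} is a clique of size 4, and the vertices of any clique must share a bag in every tree decomposition; so some bag has ≥ 4 vertices and tw(G) ≥ 3. The upper and lower bounds meet at 3, so that is the treewidth.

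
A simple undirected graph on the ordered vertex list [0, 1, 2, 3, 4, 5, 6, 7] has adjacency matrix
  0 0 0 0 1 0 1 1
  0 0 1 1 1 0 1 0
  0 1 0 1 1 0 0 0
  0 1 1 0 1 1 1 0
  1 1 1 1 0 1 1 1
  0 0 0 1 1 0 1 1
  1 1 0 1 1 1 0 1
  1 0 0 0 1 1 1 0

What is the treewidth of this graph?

3

A width-3 tree decomposition is:
Bags: B1 = {3, 4, 5, 6}  B2 = {4, 5, 6, 7}  B3 = {1, 3, 4, 6}  B4 = {0, 4, 6, 7}  B5 = {1, 2, 3, 4}
Tree: B1–B2, B1–B3, B2–B4, B3–B5
The largest bag has 4 vertices, giving width 3; this decomposition certifies tw(G) ≤ 3. For the lower bound, the 4 vertices {1, 2, 3, 4} are pairwise adjacent, and any tree decomposition puts a clique entirely inside one bag — forcing width ≥ 3. Combining the bounds, tw(G) = 3.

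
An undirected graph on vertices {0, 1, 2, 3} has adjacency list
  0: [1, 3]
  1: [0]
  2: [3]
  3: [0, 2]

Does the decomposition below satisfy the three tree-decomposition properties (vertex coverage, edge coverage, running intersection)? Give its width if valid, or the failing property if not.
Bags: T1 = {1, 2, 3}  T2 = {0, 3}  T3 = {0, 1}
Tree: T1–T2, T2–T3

A tree decomposition must satisfy three properties: every vertex lies in some bag; for every edge, both endpoints lie together in some bag; and for every vertex, the bags containing it form a connected subtree. Here bags containing vertex 1 are not connected in the tree, so the decomposition is invalid.

No — bags containing vertex 1 are not connected in the tree.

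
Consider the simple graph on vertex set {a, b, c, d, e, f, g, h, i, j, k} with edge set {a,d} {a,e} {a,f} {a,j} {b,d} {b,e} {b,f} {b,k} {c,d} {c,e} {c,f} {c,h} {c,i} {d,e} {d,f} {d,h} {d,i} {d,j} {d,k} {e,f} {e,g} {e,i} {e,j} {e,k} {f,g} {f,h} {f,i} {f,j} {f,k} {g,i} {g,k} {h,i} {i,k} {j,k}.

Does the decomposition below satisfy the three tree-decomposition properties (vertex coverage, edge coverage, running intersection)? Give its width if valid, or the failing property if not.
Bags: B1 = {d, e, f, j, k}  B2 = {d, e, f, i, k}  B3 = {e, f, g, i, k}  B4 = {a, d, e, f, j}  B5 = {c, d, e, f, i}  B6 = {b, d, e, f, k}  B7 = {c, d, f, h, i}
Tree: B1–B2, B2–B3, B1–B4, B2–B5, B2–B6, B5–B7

Every vertex of G appears in some bag (union = {a, b, c, d, e, f, g, h, i, j, k}); every edge is covered by a bag; and for each vertex v the set of bags containing v is connected in the bag tree. The decomposition is therefore valid. The largest bag has 5 vertices, so the width is 4.

Yes; width 4.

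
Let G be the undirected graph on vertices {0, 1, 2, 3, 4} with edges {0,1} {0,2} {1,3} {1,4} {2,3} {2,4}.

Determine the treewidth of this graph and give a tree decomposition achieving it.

Each bag holds 3 vertices, so the decomposition has width 2, which upper-bounds the treewidth. For the lower bound, G contains the cycle 1–0–2–4–1, so G is not a forest; only forests have treewidth ≤ 1, hence tw(G) ≥ 2. The upper and lower bounds meet at 2, so that is the treewidth.

Treewidth 2.
Bags: B1 = {0, 1, 2}  B2 = {1, 2, 4}  B3 = {1, 2, 3}
Tree: B1–B2, B2–B3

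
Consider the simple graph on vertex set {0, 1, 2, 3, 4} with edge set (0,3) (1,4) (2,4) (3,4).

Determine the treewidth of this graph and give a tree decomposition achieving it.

Treewidth 1.
One optimal decomposition is:
Bags: B1 = {3, 4}  B2 = {2, 4}  B3 = {1, 4}  B4 = {0, 3}
Tree: B1–B2, B2–B3, B1–B4

The largest bag has 2 vertices, giving width 1; this decomposition certifies tw(G) ≤ 1. G has an edge, so its treewidth is at least 1. Combining the bounds, tw(G) = 1.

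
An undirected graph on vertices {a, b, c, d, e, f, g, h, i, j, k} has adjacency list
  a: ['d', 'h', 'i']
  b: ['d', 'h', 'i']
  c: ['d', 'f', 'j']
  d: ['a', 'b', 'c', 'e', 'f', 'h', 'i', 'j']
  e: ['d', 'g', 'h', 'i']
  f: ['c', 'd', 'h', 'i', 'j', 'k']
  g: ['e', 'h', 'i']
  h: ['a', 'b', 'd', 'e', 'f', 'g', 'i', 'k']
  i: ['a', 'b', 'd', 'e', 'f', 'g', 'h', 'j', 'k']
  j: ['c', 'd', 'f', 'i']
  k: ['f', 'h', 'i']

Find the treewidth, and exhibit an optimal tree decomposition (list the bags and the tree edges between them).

Each bag holds 4 vertices, so the decomposition has width 3, which upper-bounds the treewidth. For the lower bound, the 4 vertices {c, d, f, j} are pairwise adjacent, and any tree decomposition puts a clique entirely inside one bag — forcing width ≥ 3. Hence tw(G) = 3 exactly.

Treewidth 3.
One such decomposition:
Bags: B1 = {b, d, h, i}  B2 = {d, f, h, i}  B3 = {d, f, i, j}  B4 = {a, d, h, i}  B5 = {d, e, h, i}  B6 = {e, g, h, i}  B7 = {f, h, i, k}  B8 = {c, d, f, j}
Tree: B1–B2, B2–B3, B2–B4, B4–B5, B5–B6, B2–B7, B3–B8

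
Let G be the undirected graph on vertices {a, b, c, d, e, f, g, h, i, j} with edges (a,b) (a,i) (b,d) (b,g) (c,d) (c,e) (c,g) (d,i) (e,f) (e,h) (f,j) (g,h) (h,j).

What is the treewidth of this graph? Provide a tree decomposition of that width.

Each bag holds 3 vertices, so the decomposition has width 2, which upper-bounds the treewidth. Since i–a–b–d–i is a cycle in G, G is not acyclic. Forests are exactly the graphs of treewidth ≤ 1, so tw(G) ≥ 2. Hence tw(G) = 2 exactly.

Treewidth 2.
Bags: B1 = {a, d, i}  B2 = {a, b, d}  B3 = {b, c, d}  B4 = {b, c, g}  B5 = {c, e, g}  B6 = {e, g, h}  B7 = {e, f, h}  B8 = {f, h, j}
Tree: B1–B2, B2–B3, B3–B4, B4–B5, B5–B6, B6–B7, B7–B8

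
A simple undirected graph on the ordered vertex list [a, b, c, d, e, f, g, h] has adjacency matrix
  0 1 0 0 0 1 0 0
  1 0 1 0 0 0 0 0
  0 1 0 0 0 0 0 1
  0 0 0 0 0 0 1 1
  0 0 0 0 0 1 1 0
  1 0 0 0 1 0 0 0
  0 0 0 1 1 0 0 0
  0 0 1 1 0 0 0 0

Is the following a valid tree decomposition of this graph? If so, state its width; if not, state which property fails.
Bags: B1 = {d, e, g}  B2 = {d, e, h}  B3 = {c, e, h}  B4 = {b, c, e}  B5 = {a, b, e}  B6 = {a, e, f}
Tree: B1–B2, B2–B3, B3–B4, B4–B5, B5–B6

Yes; width 2.

Every vertex of G appears in some bag (union = {a, b, c, d, e, f, g, h}); every edge is covered by a bag; and for each vertex v the set of bags containing v is connected in the bag tree. The decomposition is therefore valid. The largest bag has 3 vertices, so the width is 2.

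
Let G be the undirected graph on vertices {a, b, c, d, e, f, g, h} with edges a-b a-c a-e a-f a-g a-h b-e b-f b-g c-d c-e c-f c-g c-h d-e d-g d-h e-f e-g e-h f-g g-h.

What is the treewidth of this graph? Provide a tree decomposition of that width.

Each bag holds 5 vertices, so the decomposition has width 4, which upper-bounds the treewidth. Conversely, {c, d, e, g, h} is a clique of size 5, and the vertices of any clique must share a bag in every tree decomposition; so some bag has ≥ 5 vertices and tw(G) ≥ 4. Hence tw(G) = 4 exactly.

Treewidth 4.
One such decomposition:
Bags: B1 = {a, c, e, g, h}  B2 = {a, c, e, f, g}  B3 = {c, d, e, g, h}  B4 = {a, b, e, f, g}
Tree: B1–B2, B1–B3, B2–B4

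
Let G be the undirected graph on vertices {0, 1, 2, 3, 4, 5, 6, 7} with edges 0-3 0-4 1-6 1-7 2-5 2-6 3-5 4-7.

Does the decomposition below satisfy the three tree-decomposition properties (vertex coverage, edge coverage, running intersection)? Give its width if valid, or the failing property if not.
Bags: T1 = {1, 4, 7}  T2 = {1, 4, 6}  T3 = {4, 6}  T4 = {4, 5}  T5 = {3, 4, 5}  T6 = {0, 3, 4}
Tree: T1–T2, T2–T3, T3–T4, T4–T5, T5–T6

No — vertex 2 appears in no bag.

A tree decomposition must satisfy three properties: every vertex lies in some bag; for every edge, both endpoints lie together in some bag; and for every vertex, the bags containing it form a connected subtree. Here vertex 2 appears in no bag, so the decomposition is invalid.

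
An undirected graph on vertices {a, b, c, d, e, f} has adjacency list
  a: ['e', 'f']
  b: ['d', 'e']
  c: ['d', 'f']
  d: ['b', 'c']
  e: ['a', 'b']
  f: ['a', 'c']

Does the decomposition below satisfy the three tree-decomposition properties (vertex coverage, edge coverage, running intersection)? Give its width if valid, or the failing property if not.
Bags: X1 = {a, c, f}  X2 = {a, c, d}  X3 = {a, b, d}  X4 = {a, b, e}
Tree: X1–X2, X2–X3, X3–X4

Yes; width 2.

Checking the three conditions: (i) the bags cover all of {a, b, c, d, e, f}; (ii) for each edge, some bag contains both endpoints; (iii) the bags containing any fixed vertex form a subtree. All hold, so the decomposition is valid with width 3 − 1 = 2.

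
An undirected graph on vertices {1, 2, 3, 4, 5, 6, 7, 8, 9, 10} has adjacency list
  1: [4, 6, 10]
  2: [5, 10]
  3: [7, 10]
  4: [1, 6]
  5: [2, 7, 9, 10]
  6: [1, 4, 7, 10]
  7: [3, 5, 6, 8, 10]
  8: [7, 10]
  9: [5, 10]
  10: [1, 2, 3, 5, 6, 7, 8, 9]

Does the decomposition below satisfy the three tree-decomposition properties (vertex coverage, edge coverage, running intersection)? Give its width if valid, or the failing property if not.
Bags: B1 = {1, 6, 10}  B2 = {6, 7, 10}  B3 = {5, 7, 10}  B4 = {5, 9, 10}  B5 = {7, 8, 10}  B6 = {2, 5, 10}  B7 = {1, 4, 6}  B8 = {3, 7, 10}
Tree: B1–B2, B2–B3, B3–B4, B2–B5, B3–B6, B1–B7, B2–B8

Every vertex of G appears in some bag (union = {1, 2, 3, 4, 5, 6, 7, 8, 9, 10}); every edge is covered by a bag; and for each vertex v the set of bags containing v is connected in the bag tree. The decomposition is therefore valid. The largest bag has 3 vertices, so the width is 2.

Yes; width 2.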